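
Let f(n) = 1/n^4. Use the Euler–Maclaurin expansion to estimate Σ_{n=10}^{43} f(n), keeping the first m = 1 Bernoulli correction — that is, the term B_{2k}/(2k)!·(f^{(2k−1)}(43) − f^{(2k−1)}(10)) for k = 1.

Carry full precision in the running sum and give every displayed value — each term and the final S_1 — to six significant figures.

S_1 ≈ 0.000382618

Integral: ∫_10^43 1/x^4 dx = 0.000329141.
Boundary: ½(f(10) + f(43)) = ½(0.000100000 + 2.92500e-07) = 5.01463e-05.
Running total after boundary: 0.000379287.
Correction k=1: B_{2}/2! · (f^{(1)}(43) − f^{(1)}(10)) = 1/12 · (-2.72093e-08 − (-4.00000e-05)) = 3.33107e-06.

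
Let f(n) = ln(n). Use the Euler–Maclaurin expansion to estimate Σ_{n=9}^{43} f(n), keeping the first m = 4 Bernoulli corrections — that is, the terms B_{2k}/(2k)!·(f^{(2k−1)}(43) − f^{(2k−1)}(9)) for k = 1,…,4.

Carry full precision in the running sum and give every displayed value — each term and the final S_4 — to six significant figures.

∫_9^43 ln(x) dx evaluates to 107.957.
Endpoint term: (f(9) + f(43))/2 = (2.19722 + 3.76120)/2 = 2.97921.
So far: 110.936.
Order-1 term: 1/12 · (0.0232558 − 0.111111) = -0.00732127.
Partial sum through k=1: 110.928.
Order-2 term: −1/720 · (2.51550e-05 − 0.00274348) = 3.77546e-06.
Partial sum through k=2: 110.928.
Order-3 term: 1/30240 · (1.63256e-07 − 0.000406442) = -1.34351e-08.
Partial sum through k=3: 110.928.
Order-4 term: −1/1209600 · (2.64883e-09 − 0.000150534) = 1.24447e-10.

S_4 ≈ 110.928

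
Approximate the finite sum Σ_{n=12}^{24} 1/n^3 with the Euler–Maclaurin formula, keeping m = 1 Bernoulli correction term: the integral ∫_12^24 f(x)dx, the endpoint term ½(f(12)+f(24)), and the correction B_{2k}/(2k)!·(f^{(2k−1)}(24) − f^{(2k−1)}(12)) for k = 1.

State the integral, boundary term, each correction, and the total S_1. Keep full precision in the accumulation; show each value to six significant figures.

∫_12^24 1/x^3 dx evaluates to 0.00260417.
½[f(12) + f(24)] = ½[0.000578704 + 7.23380e-05] = 0.000325521.
Running total after boundary: 0.00292969.
Order-1 term: 1/12 · (-9.04225e-06 − (-0.000144676)) = 1.13028e-05.

S_1 ≈ 0.00294099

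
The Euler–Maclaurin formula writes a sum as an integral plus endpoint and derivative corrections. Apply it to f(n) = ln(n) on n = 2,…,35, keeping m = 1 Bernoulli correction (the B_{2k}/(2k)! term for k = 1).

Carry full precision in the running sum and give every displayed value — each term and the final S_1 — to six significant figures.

S_1 ≈ 92.1358

Integral: ∫_2^35 ln(x) dx = 90.0509.
Endpoint term: (f(2) + f(35))/2 = (0.693147 + 3.55535)/2 = 2.12425.
Integral + boundary = 92.1751.
Correction k=1: B_{2}/2! · (f^{(1)}(35) − f^{(1)}(2)) = 1/12 · (0.0285714 − 0.500000) = -0.0392857.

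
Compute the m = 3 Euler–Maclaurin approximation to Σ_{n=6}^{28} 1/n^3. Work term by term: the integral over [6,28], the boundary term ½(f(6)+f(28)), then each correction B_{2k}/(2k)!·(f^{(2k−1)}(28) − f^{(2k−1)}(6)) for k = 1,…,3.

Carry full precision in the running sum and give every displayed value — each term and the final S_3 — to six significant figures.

∫_6^28 1/x^3 dx evaluates to 0.0132511.
½[f(6) + f(28)] = ½[0.00462963 + 4.55539e-05] = 0.00233759.
Running total after boundary: 0.0155887.
Order-1 term: 1/12 · (-4.88078e-06 − (-0.00231481)) = 0.000192495.
Running total after k=1: 0.0157812.
Order-2 term: −1/720 · (-1.24510e-07 − (-0.00128601)) = -1.78595e-06.
Running total after k=2: 0.0157794.
Order-3 term: 1/30240 · (-6.67016e-09 − (-0.00150034)) = 4.96143e-08.

S_3 ≈ 0.0157795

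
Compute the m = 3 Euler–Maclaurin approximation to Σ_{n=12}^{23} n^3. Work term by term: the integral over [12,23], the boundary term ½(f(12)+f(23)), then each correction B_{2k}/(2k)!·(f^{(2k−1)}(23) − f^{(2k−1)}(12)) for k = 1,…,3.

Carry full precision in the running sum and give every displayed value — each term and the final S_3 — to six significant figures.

Integral: ∫_12^23 x^3 dx = 64776.2.
Boundary: ½(f(12) + f(23)) = ½(1728.00 + 12167.0) = 6947.50.
Integral + boundary = 71723.8.
Order-1 term: 1/12 · (1587.00 − 432.000) = 96.2500.
Running total after k=1: 71820.0.
Order-2 term: −1/720 · (6.00000 − 6.00000) = 0.00000.
Running total after k=2: 71820.0.
Order-3 term: 1/30240 · (0.00000 − 0.00000) = 0.00000.

S_3 ≈ 71820.0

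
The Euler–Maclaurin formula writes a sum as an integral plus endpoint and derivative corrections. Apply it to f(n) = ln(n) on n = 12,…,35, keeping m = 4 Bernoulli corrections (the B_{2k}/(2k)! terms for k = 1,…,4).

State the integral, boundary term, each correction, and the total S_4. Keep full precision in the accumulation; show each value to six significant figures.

S_4 ≈ 74.6339

Integral: ∫_12^35 ln(x) dx = 71.6183.
Boundary: ½(f(12) + f(35)) = ½(2.48491 + 3.55535) = 3.02013.
Integral + boundary = 74.6384.
k=1: B_{2}/(2)! × [f^{(1)}(35) − f^{(1)}(12)] = 1/12 × (0.0285714 − 0.0833333) = -0.00456349.
After k=1: 74.6339.
k=2: B_{4}/(4)! × [f^{(3)}(35) − f^{(3)}(12)] = −1/720 × (4.66472e-05 − 0.00115741) = 1.54272e-06.
After k=2: 74.6339.
k=3: B_{6}/(6)! × [f^{(5)}(35) − f^{(5)}(12)] = 1/30240 × (4.56952e-07 − 9.64506e-05) = -3.17439e-09.
After k=3: 74.6339.
k=4: B_{8}/(8)! × [f^{(7)}(35) − f^{(7)}(12)] = −1/1209600 × (1.11907e-08 − 2.00939e-05) = 1.66028e-11.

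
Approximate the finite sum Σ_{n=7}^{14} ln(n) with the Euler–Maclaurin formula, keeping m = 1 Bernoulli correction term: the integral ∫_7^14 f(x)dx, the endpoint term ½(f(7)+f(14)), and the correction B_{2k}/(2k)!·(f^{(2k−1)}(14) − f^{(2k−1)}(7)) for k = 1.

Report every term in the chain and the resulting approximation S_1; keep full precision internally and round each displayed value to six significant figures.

The integral term ∫_7^14 ln(x) dx = 16.3254.
½[f(7) + f(14)] = ½[1.94591 + 2.63906] = 2.29248.
So far: 18.6179.
Order-1 term: 1/12 · (0.0714286 − 0.142857) = -0.00595238.

S_1 ≈ 18.6120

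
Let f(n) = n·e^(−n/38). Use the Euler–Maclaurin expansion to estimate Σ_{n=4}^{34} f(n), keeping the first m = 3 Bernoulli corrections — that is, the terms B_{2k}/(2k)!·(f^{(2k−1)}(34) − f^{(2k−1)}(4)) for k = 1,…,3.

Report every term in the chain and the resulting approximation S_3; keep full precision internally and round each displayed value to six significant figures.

S_3 ≈ 326.980

The integral term ∫_4^34 x·e^(−x/38) dx = 318.295.
½[f(4) + f(34)] = ½[3.60035 + 13.8963] = 8.74833.
Integral + boundary = 327.044.
Order-1 term: 1/12 · (0.0430226 − 0.805342) = -0.0635266.
After k=1: 326.980.
Order-2 term: −1/720 · (0.000595882 − 0.00180437) = 1.67846e-06.
After k=2: 326.980.
Order-3 term: 1/30240 · (8.04688e-07 − 2.11290e-06) = -4.32611e-11.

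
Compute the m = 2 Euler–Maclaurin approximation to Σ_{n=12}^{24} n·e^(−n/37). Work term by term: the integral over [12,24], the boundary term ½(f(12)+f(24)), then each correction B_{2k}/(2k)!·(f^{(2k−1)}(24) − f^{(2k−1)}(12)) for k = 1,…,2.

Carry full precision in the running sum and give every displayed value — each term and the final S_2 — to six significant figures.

S_2 ≈ 141.563

∫_12^24 x·e^(−x/37) dx evaluates to 130.977.
Endpoint term: (f(12) + f(24))/2 = (8.67619 + 12.5460)/2 = 10.6111.
Running total after boundary: 141.588.
k=1: B_{2}/(2)! × [f^{(1)}(24) − f^{(1)}(12)] = 1/12 × (0.183670 − 0.488524) = -0.0254046.
After k=1: 141.563.
k=2: B_{4}/(4)! × [f^{(3)}(24) − f^{(3)}(12)] = −1/720 × (0.000897862 − 0.00141312) = 7.15630e-07.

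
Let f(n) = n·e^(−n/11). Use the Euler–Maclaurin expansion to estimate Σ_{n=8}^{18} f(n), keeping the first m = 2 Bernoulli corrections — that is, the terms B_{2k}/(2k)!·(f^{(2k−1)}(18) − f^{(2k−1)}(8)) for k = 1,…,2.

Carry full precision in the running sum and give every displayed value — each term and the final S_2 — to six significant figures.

S_2 ≈ 42.5528

The integral term ∫_8^18 x·e^(−x/11) dx = 38.8890.
½[f(8) + f(18)] = ½[3.86580 + 3.50436] = 3.68508.
Integral + boundary = 42.5741.
k=1: B_{2}/(2)! × [f^{(1)}(18) − f^{(1)}(8)] = 1/12 × (-0.123892 − 0.131789) = -0.0213067.
Partial sum through k=1: 42.5528.
k=2: B_{4}/(4)! × [f^{(3)}(18) − f^{(3)}(8)] = −1/720 × (0.00219407 − 0.00907635) = 9.55873e-06.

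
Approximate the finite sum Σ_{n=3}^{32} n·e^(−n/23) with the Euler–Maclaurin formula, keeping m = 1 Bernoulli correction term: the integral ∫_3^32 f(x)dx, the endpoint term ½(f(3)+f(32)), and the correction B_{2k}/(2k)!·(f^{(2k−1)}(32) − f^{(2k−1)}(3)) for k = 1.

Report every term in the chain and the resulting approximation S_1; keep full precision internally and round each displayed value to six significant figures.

S_1 ≈ 215.428

∫_3^32 x·e^(−x/23) dx evaluates to 210.203.
Endpoint term: (f(3) + f(32))/2 = (2.63314 + 7.96002)/2 = 5.29658.
Running total after boundary: 215.500.
k=1: B_{2}/(2)! × [f^{(1)}(32) − f^{(1)}(3)] = 1/12 × (-0.0973372 − 0.763229) = -0.0717139.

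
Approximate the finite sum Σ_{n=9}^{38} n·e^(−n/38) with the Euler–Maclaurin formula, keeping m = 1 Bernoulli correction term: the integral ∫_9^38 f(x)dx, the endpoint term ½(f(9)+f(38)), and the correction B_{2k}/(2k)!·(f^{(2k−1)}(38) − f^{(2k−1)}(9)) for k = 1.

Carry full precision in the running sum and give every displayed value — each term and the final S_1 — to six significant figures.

S_1 ≈ 357.416

The integral term ∫_9^38 x·e^(−x/38) dx = 346.925.
Boundary: ½(f(9) + f(38)) = ½(7.10204 + 13.9794) = 10.5407.
So far: 357.466.
k=1: B_{2}/(2)! × [f^{(1)}(38) − f^{(1)}(9)] = 1/12 × (0.00000 − 0.602220) = -0.0501850.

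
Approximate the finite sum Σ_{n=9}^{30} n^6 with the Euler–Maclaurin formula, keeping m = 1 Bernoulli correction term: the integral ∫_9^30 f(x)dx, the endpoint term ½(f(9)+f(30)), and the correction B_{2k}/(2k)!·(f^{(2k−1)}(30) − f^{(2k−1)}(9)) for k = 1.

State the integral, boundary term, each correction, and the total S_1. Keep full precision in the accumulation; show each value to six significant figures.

S_1 ≈ 3.50049e+09

The integral term ∫_9^30 x^6 dx = 3.12360e+09.
Endpoint term: (f(9) + f(30))/2 = (531441 + 7.29000e+08)/2 = 3.64766e+08.
Running total after boundary: 3.48837e+09.
Correction k=1: B_{2}/2! · (f^{(1)}(30) − f^{(1)}(9)) = 1/12 · (1.45800e+08 − 354294) = 1.21205e+07.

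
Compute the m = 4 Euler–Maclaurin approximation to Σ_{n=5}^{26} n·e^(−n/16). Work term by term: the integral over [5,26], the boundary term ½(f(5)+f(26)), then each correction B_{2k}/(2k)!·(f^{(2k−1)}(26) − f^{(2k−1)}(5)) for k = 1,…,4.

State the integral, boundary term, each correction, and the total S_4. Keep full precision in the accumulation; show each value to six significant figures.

S_4 ≈ 117.835

Integral: ∫_5^26 x·e^(−x/16) dx = 113.498.
Boundary: ½(f(5) + f(26)) = ½(3.65808 + 5.11970) = 4.38889.
Integral + boundary = 117.887.
k=1: B_{2}/(2)! × [f^{(1)}(26) − f^{(1)}(5)] = 1/12 × (-0.123070 − 0.502986) = -0.0521713.
Running total after k=1: 117.835.
k=2: B_{4}/(4)! × [f^{(3)}(26) − f^{(3)}(5)] = −1/720 × (0.00105763 − 0.00768054) = 9.19848e-06.
Running total after k=2: 117.835.
k=3: B_{6}/(6)! × [f^{(5)}(26) − f^{(5)}(5)] = 1/30240 × (1.01406e-05 − 5.23292e-05) = -1.39513e-09.
Running total after k=3: 117.835.
k=4: B_{8}/(8)! × [f^{(7)}(26) − f^{(7)}(5)] = −1/1209600 × (6.30856e-08 − 2.91626e-07) = 1.88939e-13.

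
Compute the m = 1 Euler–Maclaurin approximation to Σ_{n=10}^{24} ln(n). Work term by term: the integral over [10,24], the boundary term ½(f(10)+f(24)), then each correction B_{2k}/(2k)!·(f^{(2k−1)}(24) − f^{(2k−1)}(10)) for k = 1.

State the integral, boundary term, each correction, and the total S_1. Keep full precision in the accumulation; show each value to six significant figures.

The integral term ∫_10^24 ln(x) dx = 39.2474.
Endpoint term: (f(10) + f(24))/2 = (2.30259 + 3.17805)/2 = 2.74032.
Integral + boundary = 41.9878.
k=1: B_{2}/(2)! × [f^{(1)}(24) − f^{(1)}(10)] = 1/12 × (0.0416667 − 0.100000) = -0.00486111.

S_1 ≈ 41.9829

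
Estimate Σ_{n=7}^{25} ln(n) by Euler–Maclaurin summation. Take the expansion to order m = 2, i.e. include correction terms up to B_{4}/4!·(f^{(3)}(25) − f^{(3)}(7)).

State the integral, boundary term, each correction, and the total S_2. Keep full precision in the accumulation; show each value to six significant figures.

S_2 ≈ 51.4244

∫_7^25 ln(x) dx evaluates to 48.8505.
Endpoint term: (f(7) + f(25))/2 = (1.94591 + 3.21888)/2 = 2.58239.
Integral + boundary = 51.4329.
Order-1 term: 1/12 · (0.0400000 − 0.142857) = -0.00857143.
Running total after k=1: 51.4243.
Order-2 term: −1/720 · (0.000128000 − 0.00583090) = 7.92070e-06.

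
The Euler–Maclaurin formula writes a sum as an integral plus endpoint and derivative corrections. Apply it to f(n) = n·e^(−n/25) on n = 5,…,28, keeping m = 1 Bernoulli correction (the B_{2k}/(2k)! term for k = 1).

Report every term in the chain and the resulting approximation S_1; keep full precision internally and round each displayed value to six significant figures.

Integral: ∫_5^28 x·e^(−x/25) dx = 181.727.
½[f(5) + f(28)] = ½[4.09365 + 9.13583] = 6.61474.
Running total after boundary: 188.342.
k=1: B_{2}/(2)! × [f^{(1)}(28) − f^{(1)}(5)] = 1/12 × (-0.0391536 − 0.654985) = -0.0578448.

S_1 ≈ 188.284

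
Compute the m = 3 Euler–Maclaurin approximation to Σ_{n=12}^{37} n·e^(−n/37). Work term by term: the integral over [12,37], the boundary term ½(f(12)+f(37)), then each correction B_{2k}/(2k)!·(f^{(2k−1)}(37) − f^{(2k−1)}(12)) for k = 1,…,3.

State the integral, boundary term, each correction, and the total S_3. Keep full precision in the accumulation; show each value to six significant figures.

∫_12^37 x·e^(−x/37) dx evaluates to 303.574.
Endpoint term: (f(12) + f(37))/2 = (8.67619 + 13.6115)/2 = 11.1439.
Integral + boundary = 314.717.
Order-1 term: 1/12 · (0.00000 − 0.488524) = -0.0407103.
Partial sum through k=1: 314.677.
Order-2 term: −1/720 · (0.000537443 − 0.00141312) = 1.21621e-06.
Partial sum through k=2: 314.677.
Order-3 term: 1/30240 · (7.85161e-07 − 1.80379e-06) = -3.36847e-11.

S_3 ≈ 314.677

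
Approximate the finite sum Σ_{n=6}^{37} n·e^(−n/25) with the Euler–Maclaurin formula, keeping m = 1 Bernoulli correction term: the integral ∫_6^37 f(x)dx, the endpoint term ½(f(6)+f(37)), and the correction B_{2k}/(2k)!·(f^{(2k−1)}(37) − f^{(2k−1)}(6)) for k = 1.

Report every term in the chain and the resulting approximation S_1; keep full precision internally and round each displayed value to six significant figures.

∫_6^37 x·e^(−x/25) dx evaluates to 256.798.
Endpoint term: (f(6) + f(37))/2 = (4.71977 + 8.42259)/2 = 6.57118.
So far: 263.369.
Order-1 term: 1/12 · (-0.109266 − 0.597837) = -0.0589253.

S_1 ≈ 263.310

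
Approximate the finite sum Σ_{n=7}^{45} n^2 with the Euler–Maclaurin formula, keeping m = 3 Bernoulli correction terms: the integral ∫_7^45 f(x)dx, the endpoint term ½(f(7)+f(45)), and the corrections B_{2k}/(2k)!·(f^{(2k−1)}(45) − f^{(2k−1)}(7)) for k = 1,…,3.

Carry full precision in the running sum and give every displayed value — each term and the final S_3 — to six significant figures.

S_3 ≈ 31304.0

The integral term ∫_7^45 x^2 dx = 30260.7.
Boundary: ½(f(7) + f(45)) = ½(49.0000 + 2025.00) = 1037.00.
Running total after boundary: 31297.7.
k=1: B_{2}/(2)! × [f^{(1)}(45) − f^{(1)}(7)] = 1/12 × (90.0000 − 14.0000) = 6.33333.
Partial sum through k=1: 31304.0.
k=2: B_{4}/(4)! × [f^{(3)}(45) − f^{(3)}(7)] = −1/720 × (0.00000 − 0.00000) = 0.00000.
Partial sum through k=2: 31304.0.
k=3: B_{6}/(6)! × [f^{(5)}(45) − f^{(5)}(7)] = 1/30240 × (0.00000 − 0.00000) = 0.00000.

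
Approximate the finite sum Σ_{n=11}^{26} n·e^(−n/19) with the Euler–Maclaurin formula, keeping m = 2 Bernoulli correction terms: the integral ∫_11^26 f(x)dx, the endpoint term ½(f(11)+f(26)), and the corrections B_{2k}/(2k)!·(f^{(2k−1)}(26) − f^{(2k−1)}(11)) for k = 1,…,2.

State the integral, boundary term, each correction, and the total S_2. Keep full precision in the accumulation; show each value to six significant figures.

∫_11^26 x·e^(−x/19) dx evaluates to 101.873.
Boundary: ½(f(11) + f(26)) = ½(6.16537 + 6.61722) = 6.39129.
So far: 108.265.
Correction k=1: B_{2}/2! · (f^{(1)}(26) − f^{(1)}(11)) = 1/12 · (-0.0937663 − 0.235995) = -0.0274801.
After k=1: 108.237.
Correction k=2: B_{4}/4! · (f^{(3)}(26) − f^{(3)}(11)) = −1/720 · (0.00115028 − 0.00375892) = 3.62312e-06.

S_2 ≈ 108.237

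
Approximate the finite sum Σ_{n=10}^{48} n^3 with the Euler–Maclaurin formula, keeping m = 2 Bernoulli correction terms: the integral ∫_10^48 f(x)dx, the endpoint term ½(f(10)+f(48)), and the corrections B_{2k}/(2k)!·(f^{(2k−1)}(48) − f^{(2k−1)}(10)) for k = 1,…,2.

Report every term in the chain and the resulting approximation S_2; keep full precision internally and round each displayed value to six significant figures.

∫_10^48 x^3 dx evaluates to 1.32460e+06.
Endpoint term: (f(10) + f(48))/2 = (1000.00 + 110592)/2 = 55796.0.
So far: 1.38040e+06.
k=1: B_{2}/(2)! × [f^{(1)}(48) − f^{(1)}(10)] = 1/12 × (6912.00 − 300.000) = 551.000.
Partial sum through k=1: 1.38095e+06.
k=2: B_{4}/(4)! × [f^{(3)}(48) − f^{(3)}(10)] = −1/720 × (6.00000 − 6.00000) = 0.00000.

S_2 ≈ 1.38095e+06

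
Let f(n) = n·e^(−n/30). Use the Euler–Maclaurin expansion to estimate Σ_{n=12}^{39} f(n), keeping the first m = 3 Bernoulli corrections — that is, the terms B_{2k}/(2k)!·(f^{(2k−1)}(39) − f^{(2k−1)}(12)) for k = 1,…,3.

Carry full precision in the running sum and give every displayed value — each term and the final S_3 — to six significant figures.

S_3 ≈ 289.758

The integral term ∫_12^39 x·e^(−x/30) dx = 280.462.
½[f(12) + f(39)] = ½[8.04384 + 10.6287] = 9.33629.
Running total after boundary: 289.799.
Correction k=1: B_{2}/2! · (f^{(1)}(39) − f^{(1)}(12)) = 1/12 · (-0.0817595 − 0.402192) = -0.0403293.
After k=1: 289.758.
Correction k=2: B_{4}/4! · (f^{(3)}(39) − f^{(3)}(12)) = −1/720 · (0.000514782 − 0.00193648) = 1.97458e-06.
After k=2: 289.758.
Correction k=3: B_{6}/6! · (f^{(5)}(39) − f^{(5)}(12)) = 1/30240 · (1.24490e-06 − 3.80676e-06) = -8.47175e-11.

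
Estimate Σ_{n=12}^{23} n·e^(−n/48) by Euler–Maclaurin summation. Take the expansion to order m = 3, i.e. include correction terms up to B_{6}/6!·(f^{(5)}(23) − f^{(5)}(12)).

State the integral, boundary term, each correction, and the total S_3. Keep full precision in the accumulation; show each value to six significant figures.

The integral term ∫_12^23 x·e^(−x/48) dx = 132.374.
Boundary: ½(f(12) + f(23)) = ½(9.34561 + 14.2439) = 11.7947.
Integral + boundary = 144.169.
k=1: B_{2}/(2)! × [f^{(1)}(23) − f^{(1)}(12)] = 1/12 × (0.322552 − 0.584101) = -0.0217957.
After k=1: 144.147.
k=2: B_{4}/(4)! × [f^{(3)}(23) − f^{(3)}(12)] = −1/720 × (0.000677583 − 0.000929558) = 3.49966e-07.
After k=2: 144.147.
k=3: B_{6}/(6)! × [f^{(5)}(23) − f^{(5)}(12)] = 1/30240 × (5.27417e-07 − 6.96875e-07) = -5.60378e-12.

S_3 ≈ 144.147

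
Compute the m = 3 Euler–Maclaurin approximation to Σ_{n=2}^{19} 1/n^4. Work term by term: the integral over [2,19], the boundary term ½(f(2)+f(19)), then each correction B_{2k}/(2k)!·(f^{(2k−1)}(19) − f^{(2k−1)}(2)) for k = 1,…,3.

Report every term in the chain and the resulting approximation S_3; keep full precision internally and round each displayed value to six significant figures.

Integral: ∫_2^19 1/x^4 dx = 0.0416181.
½[f(2) + f(19)] = ½[0.0625000 + 7.67336e-06] = 0.0312538.
Integral + boundary = 0.0728719.
Order-1 term: 1/12 · (-1.61544e-06 − (-0.125000)) = 0.0104165.
Partial sum through k=1: 0.0832884.
Order-2 term: −1/720 · (-1.34247e-07 − (-0.937500)) = -0.00130208.
Partial sum through k=2: 0.0819864.
Order-3 term: 1/30240 · (-2.08251e-08 − (-13.1250)) = 0.000434028.

S_3 ≈ 0.0824204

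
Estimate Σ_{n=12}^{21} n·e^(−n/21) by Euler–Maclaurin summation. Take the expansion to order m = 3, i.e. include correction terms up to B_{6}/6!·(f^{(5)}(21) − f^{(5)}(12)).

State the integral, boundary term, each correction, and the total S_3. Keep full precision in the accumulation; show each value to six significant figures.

∫_12^21 x·e^(−x/21) dx evaluates to 66.8800.
Endpoint term: (f(12) + f(21))/2 = (6.77662 + 7.72547)/2 = 7.25104.
So far: 74.1310.
Correction k=1: B_{2}/2! · (f^{(1)}(21) − f^{(1)}(12)) = 1/12 · (0.00000 − 0.242022) = -0.0201685.
Running total after k=1: 74.1109.
Correction k=2: B_{4}/4! · (f^{(3)}(21) − f^{(3)}(12)) = −1/720 · (0.00166839 − 0.00310988) = 2.00208e-06.
Running total after k=2: 74.1109.
Correction k=3: B_{6}/6! · (f^{(5)}(21) − f^{(5)}(12)) = 1/30240 · (7.56638e-06 − 1.28593e-05) = -1.75031e-10.

S_3 ≈ 74.1109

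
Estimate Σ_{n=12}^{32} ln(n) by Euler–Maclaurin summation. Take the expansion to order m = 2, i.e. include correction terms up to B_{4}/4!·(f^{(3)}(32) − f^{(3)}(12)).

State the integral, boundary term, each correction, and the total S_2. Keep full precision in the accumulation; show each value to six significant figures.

Integral: ∫_12^32 ln(x) dx = 61.0847.
Endpoint term: (f(12) + f(32))/2 = (2.48491 + 3.46574)/2 = 2.97532.
Integral + boundary = 64.0600.
Correction k=1: B_{2}/2! · (f^{(1)}(32) − f^{(1)}(12)) = 1/12 · (0.0312500 − 0.0833333) = -0.00434028.
After k=1: 64.0557.
Correction k=2: B_{4}/4! · (f^{(3)}(32) − f^{(3)}(12)) = −1/720 · (6.10352e-05 − 0.00115741) = 1.52274e-06.

S_2 ≈ 64.0557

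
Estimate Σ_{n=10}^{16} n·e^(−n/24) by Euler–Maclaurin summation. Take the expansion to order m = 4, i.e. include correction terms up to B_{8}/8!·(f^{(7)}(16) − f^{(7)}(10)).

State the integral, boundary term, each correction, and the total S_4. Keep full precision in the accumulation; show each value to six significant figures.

S_4 ≈ 52.4457

Integral: ∫_10^16 x·e^(−x/24) dx = 45.0599.
½[f(10) + f(16)] = ½[6.59241 + 8.21467] = 7.40354.
Integral + boundary = 52.4635.
Order-1 term: 1/12 · (0.171139 − 0.384557) = -0.0177848.
Partial sum through k=1: 52.4457.
Order-2 term: −1/720 · (0.00207981 − 0.00295666) = 1.21785e-06.
Partial sum through k=2: 52.4457.
Order-3 term: 1/30240 · (6.70575e-06 − 9.10711e-06) = -7.94099e-11.
Partial sum through k=3: 52.4457.
Order-4 term: −1/1209600 · (1.70151e-08 − 2.27103e-08) = 4.70829e-15.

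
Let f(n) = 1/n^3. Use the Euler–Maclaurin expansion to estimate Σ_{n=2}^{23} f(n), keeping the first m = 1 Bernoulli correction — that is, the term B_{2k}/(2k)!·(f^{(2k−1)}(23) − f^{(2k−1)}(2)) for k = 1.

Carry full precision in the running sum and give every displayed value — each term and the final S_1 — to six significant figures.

Integral: ∫_2^23 1/x^3 dx = 0.124055.
Endpoint term: (f(2) + f(23))/2 = (0.125000 + 8.21895e-05)/2 = 0.0625411.
Running total after boundary: 0.186596.
k=1: B_{2}/(2)! × [f^{(1)}(23) − f^{(1)}(2)] = 1/12 × (-1.07204e-05 − (-0.187500)) = 0.0156241.

S_1 ≈ 0.202220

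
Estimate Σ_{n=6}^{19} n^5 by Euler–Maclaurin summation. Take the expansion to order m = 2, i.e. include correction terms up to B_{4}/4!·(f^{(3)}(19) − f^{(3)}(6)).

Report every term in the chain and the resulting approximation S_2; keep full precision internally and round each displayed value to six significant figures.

S_2 ≈ 9.12888e+06

The integral term ∫_6^19 x^5 dx = 7.83320e+06.
½[f(6) + f(19)] = ½[7776.00 + 2.47610e+06] = 1.24194e+06.
Integral + boundary = 9.07514e+06.
Order-1 term: 1/12 · (651605 − 6480.00) = 53760.4.
Partial sum through k=1: 9.12890e+06.
Order-2 term: −1/720 · (21660.0 − 2160.00) = -27.0833.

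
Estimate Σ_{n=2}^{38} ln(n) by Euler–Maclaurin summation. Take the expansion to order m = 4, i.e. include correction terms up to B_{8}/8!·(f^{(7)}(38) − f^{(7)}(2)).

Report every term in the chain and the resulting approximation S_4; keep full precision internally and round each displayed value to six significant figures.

S_4 ≈ 102.968

Integral: ∫_2^38 ln(x) dx = 100.842.
Boundary: ½(f(2) + f(38)) = ½(0.693147 + 3.63759) = 2.16537.
Integral + boundary = 103.007.
Correction k=1: B_{2}/2! · (f^{(1)}(38) − f^{(1)}(2)) = 1/12 · (0.0263158 − 0.500000) = -0.0394737.
Running total after k=1: 102.968.
Correction k=2: B_{4}/4! · (f^{(3)}(38) − f^{(3)}(2)) = −1/720 · (3.64485e-05 − 0.250000) = 0.000347172.
Running total after k=2: 102.968.
Correction k=3: B_{6}/6! · (f^{(5)}(38) − f^{(5)}(2)) = 1/30240 · (3.02896e-07 − 0.750000) = -2.48016e-05.
Running total after k=3: 102.968.
Correction k=4: B_{8}/8! · (f^{(7)}(38) − f^{(7)}(2)) = −1/1209600 · (6.29285e-09 − 5.62500) = 4.65030e-06.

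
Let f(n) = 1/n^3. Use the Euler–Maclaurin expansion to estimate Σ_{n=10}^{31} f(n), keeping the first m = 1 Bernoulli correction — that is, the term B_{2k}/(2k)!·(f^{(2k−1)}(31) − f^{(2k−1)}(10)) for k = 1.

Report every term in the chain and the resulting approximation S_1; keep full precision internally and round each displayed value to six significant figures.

S_1 ≈ 0.00502122

∫_10^31 1/x^3 dx evaluates to 0.00447971.
½[f(10) + f(31)] = ½[0.00100000 + 3.35672e-05] = 0.000516784.
So far: 0.00499649.
k=1: B_{2}/(2)! × [f^{(1)}(31) − f^{(1)}(10)] = 1/12 × (-3.24844e-06 − (-0.000300000)) = 2.47293e-05.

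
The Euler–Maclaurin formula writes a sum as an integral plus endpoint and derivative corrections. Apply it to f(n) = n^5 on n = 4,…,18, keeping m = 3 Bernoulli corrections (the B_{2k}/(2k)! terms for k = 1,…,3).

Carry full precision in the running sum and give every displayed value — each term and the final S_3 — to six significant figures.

S_3 ≈ 6.65692e+06

The integral term ∫_4^18 x^5 dx = 5.66802e+06.
Endpoint term: (f(4) + f(18))/2 = (1024.00 + 1.88957e+06)/2 = 945296.
Integral + boundary = 6.61332e+06.
Correction k=1: B_{2}/2! · (f^{(1)}(18) − f^{(1)}(4)) = 1/12 · (524880 − 1280.00) = 43633.3.
Partial sum through k=1: 6.65695e+06.
Correction k=2: B_{4}/4! · (f^{(3)}(18) − f^{(3)}(4)) = −1/720 · (19440.0 − 960.000) = -25.6667.
Partial sum through k=2: 6.65692e+06.
Correction k=3: B_{6}/6! · (f^{(5)}(18) − f^{(5)}(4)) = 1/30240 · (120.000 − 120.000) = 0.00000.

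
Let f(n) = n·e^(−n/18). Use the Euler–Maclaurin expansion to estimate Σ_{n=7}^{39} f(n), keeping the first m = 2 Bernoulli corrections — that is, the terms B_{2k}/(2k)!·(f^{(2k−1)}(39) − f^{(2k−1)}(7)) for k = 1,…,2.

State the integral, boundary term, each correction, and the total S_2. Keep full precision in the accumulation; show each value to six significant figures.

Integral: ∫_7^39 x·e^(−x/18) dx = 187.477.
Endpoint term: (f(7) + f(39))/2 = (4.74467 + 4.46779)/2 = 4.60623.
Running total after boundary: 192.083.
k=1: B_{2}/(2)! × [f^{(1)}(39) − f^{(1)}(7)] = 1/12 × (-0.133652 − 0.414217) = -0.0456557.
Partial sum through k=1: 192.038.
k=2: B_{4}/(4)! × [f^{(3)}(39) − f^{(3)}(7)] = −1/720 × (0.000294647 − 0.00546246) = 7.17751e-06.

S_2 ≈ 192.038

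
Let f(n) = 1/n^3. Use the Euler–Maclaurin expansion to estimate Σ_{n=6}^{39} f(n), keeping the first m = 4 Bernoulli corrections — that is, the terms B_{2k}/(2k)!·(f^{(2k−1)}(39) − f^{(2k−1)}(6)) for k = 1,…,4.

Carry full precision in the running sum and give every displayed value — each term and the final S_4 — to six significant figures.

Integral: ∫_6^39 1/x^3 dx = 0.0135602.
½[f(6) + f(39)] = ½[0.00462963 + 1.68580e-05] = 0.00232324.
Running total after boundary: 0.0158834.
Correction k=1: B_{2}/2! · (f^{(1)}(39) − f^{(1)}(6)) = 1/12 · (-1.29677e-06 − (-0.00231481)) = 0.000192793.
After k=1: 0.0160762.
Correction k=2: B_{4}/4! · (f^{(3)}(39) − f^{(3)}(6)) = −1/720 · (-1.70515e-08 − (-0.00128601)) = -1.78610e-06.
After k=2: 0.0160744.
Correction k=3: B_{6}/6! · (f^{(5)}(39) − f^{(5)}(6)) = 1/30240 · (-4.70851e-10 − (-0.00150034)) = 4.96145e-08.
After k=3: 0.0160745.
Correction k=4: B_{8}/8! · (f^{(7)}(39) − f^{(7)}(6)) = −1/1209600 · (-2.22888e-11 − (-0.00300069)) = -2.48073e-09.

S_4 ≈ 0.0160745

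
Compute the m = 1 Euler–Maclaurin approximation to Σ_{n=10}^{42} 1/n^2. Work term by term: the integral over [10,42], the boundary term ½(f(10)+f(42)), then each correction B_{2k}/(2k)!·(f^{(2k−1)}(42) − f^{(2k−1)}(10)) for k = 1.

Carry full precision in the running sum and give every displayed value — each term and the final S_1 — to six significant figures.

S_1 ≈ 0.0816383

The integral term ∫_10^42 1/x^2 dx = 0.0761905.
Boundary: ½(f(10) + f(42)) = ½(0.0100000 + 0.000566893) = 0.00528345.
Running total after boundary: 0.0814739.
k=1: B_{2}/(2)! × [f^{(1)}(42) − f^{(1)}(10)] = 1/12 × (-2.69949e-05 − (-0.00200000)) = 0.000164417.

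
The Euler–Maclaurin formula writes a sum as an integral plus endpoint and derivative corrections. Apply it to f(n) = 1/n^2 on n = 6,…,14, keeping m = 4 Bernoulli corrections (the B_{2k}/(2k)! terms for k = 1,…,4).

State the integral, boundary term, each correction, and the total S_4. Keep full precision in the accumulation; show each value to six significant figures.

S_4 ≈ 0.112385

The integral term ∫_6^14 1/x^2 dx = 0.0952381.
Boundary: ½(f(6) + f(14)) = ½(0.0277778 + 0.00510204) = 0.0164399.
Integral + boundary = 0.111678.
Order-1 term: 1/12 · (-0.000728863 − (-0.00925926)) = 0.000710866.
After k=1: 0.112389.
Order-2 term: −1/720 · (-4.46243e-05 − (-0.00308642)) = -4.22472e-06.
After k=2: 0.112385.
Order-3 term: 1/30240 · (-6.83024e-06 − (-0.00257202)) = 8.48276e-08.
After k=3: 0.112385.
Order-4 term: −1/1209600 · (-1.95150e-06 − (-0.00400091)) = -3.30602e-09.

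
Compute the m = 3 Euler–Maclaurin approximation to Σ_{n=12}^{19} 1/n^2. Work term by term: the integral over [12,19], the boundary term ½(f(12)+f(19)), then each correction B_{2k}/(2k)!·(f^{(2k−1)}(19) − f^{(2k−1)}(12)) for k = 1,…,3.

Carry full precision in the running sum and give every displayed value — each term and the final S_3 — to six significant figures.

S_3 ≈ 0.0356310

The integral term ∫_12^19 1/x^2 dx = 0.0307018.
½[f(12) + f(19)] = ½[0.00694444 + 0.00277008] = 0.00485726.
So far: 0.0355590.
Correction k=1: B_{2}/2! · (f^{(1)}(19) − f^{(1)}(12)) = 1/12 · (-0.000291588 − (-0.00115741)) = 7.21516e-05.
After k=1: 0.0356312.
Correction k=2: B_{4}/4! · (f^{(3)}(19) − f^{(3)}(12)) = −1/720 · (-9.69267e-06 − (-9.64506e-05)) = -1.20497e-07.
After k=2: 0.0356310.
Correction k=3: B_{6}/6! · (f^{(5)}(19) − f^{(5)}(12)) = 1/30240 · (-8.05485e-07 − (-2.00939e-05)) = 6.37844e-10.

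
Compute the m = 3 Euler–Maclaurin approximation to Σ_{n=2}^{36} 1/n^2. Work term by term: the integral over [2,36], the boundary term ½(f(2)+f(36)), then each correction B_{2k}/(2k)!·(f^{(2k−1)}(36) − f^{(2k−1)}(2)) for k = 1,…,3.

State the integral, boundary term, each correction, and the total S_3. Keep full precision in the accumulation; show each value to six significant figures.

Integral: ∫_2^36 1/x^2 dx = 0.472222.
½[f(2) + f(36)] = ½[0.250000 + 0.000771605] = 0.125386.
Running total after boundary: 0.597608.
Correction k=1: B_{2}/2! · (f^{(1)}(36) − f^{(1)}(2)) = 1/12 · (-4.28669e-05 − (-0.250000)) = 0.0208298.
After k=1: 0.618438.
Correction k=2: B_{4}/4! · (f^{(3)}(36) − f^{(3)}(2)) = −1/720 · (-3.96916e-07 − (-0.750000)) = -0.00104167.
After k=2: 0.617396.
Correction k=3: B_{6}/6! · (f^{(5)}(36) − f^{(5)}(2)) = 1/30240 · (-9.18787e-09 − (-5.62500)) = 0.000186012.

S_3 ≈ 0.617582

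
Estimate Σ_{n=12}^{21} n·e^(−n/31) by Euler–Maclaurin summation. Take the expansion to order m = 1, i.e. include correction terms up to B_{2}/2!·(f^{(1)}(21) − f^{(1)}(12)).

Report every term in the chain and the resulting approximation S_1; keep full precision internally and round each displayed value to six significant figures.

∫_12^21 x·e^(−x/31) dx evaluates to 86.3640.
½[f(12) + f(21)] = ½[8.14830 + 10.6664] = 9.40738.
Running total after boundary: 95.7714.
k=1: B_{2}/(2)! × [f^{(1)}(21) − f^{(1)}(12)] = 1/12 × (0.163847 − 0.416177) = -0.0210275.

S_1 ≈ 95.7503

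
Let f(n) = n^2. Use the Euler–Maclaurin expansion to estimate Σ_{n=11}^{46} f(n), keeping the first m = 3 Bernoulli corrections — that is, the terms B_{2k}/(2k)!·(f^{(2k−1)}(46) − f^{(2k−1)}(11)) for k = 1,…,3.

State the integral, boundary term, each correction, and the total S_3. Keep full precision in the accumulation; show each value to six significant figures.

S_3 ≈ 33126.0

Integral: ∫_11^46 x^2 dx = 32001.7.
½[f(11) + f(46)] = ½[121.000 + 2116.00] = 1118.50.
Running total after boundary: 33120.2.
Correction k=1: B_{2}/2! · (f^{(1)}(46) − f^{(1)}(11)) = 1/12 · (92.0000 − 22.0000) = 5.83333.
Partial sum through k=1: 33126.0.
Correction k=2: B_{4}/4! · (f^{(3)}(46) − f^{(3)}(11)) = −1/720 · (0.00000 − 0.00000) = 0.00000.
Partial sum through k=2: 33126.0.
Correction k=3: B_{6}/6! · (f^{(5)}(46) − f^{(5)}(11)) = 1/30240 · (0.00000 − 0.00000) = 0.00000.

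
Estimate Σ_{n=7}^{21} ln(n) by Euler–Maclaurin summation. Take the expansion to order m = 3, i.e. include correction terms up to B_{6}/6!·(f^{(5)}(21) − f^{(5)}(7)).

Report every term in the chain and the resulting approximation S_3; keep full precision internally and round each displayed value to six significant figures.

S_3 ≈ 38.8009

The integral term ∫_7^21 ln(x) dx = 36.3136.
½[f(7) + f(21)] = ½[1.94591 + 3.04452] = 2.49522.
So far: 38.8088.
Correction k=1: B_{2}/2! · (f^{(1)}(21) − f^{(1)}(7)) = 1/12 · (0.0476190 − 0.142857) = -0.00793651.
Running total after k=1: 38.8009.
Correction k=2: B_{4}/4! · (f^{(3)}(21) − f^{(3)}(7)) = −1/720 · (0.000215959 − 0.00583090) = 7.79853e-06.
Running total after k=2: 38.8009.
Correction k=3: B_{6}/6! · (f^{(5)}(21) − f^{(5)}(7)) = 1/30240 · (5.87645e-06 − 0.00142798) = -4.70271e-08.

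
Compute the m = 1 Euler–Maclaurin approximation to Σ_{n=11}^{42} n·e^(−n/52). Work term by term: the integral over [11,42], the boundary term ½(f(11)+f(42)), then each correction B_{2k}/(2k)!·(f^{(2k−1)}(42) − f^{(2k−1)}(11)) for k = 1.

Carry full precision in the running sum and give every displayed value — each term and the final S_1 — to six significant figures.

Integral: ∫_11^42 x·e^(−x/52) dx = 471.902.
Boundary: ½(f(11) + f(42)) = ½(8.90272 + 18.7272) = 13.8150.
So far: 485.717.
Correction k=1: B_{2}/2! · (f^{(1)}(42) − f^{(1)}(11)) = 1/12 · (0.0857473 − 0.638132) = -0.0460321.

S_1 ≈ 485.671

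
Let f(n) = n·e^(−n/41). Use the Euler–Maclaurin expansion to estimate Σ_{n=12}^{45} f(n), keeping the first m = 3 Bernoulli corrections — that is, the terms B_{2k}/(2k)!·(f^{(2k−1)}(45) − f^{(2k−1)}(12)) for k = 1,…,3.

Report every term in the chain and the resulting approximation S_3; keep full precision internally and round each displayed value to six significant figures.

∫_12^45 x·e^(−x/41) dx evaluates to 445.051.
½[f(12) + f(45)] = ½[8.95510 + 15.0158] = 11.9854.
Running total after boundary: 457.036.
Order-1 term: 1/12 · (-0.0325545 − 0.527842) = -0.0466997.
Partial sum through k=1: 456.989.
Order-2 term: −1/720 · (0.000377640 − 0.00120188) = 1.14478e-06.
Partial sum through k=2: 456.989.
Order-3 term: 1/30240 · (4.60825e-07 − 1.24316e-06) = -2.58709e-11.

S_3 ≈ 456.989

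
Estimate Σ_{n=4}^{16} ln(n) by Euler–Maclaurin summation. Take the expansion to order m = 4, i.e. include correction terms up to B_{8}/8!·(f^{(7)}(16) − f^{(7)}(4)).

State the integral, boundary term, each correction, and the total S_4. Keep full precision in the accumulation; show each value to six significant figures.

S_4 ≈ 28.8801

The integral term ∫_4^16 ln(x) dx = 26.8162.
½[f(4) + f(16)] = ½[1.38629 + 2.77259] = 2.07944.
So far: 28.8957.
Correction k=1: B_{2}/2! · (f^{(1)}(16) − f^{(1)}(4)) = 1/12 · (0.0625000 − 0.250000) = -0.0156250.
Partial sum through k=1: 28.8801.
Correction k=2: B_{4}/4! · (f^{(3)}(16) − f^{(3)}(4)) = −1/720 · (0.000488281 − 0.0312500) = 4.27246e-05.
Partial sum through k=2: 28.8801.
Correction k=3: B_{6}/6! · (f^{(5)}(16) − f^{(5)}(4)) = 1/30240 · (2.28882e-05 − 0.0234375) = -7.74293e-07.
Partial sum through k=3: 28.8801.
Correction k=4: B_{8}/8! · (f^{(7)}(16) − f^{(7)}(4)) = −1/1209600 · (2.68221e-06 − 0.0439453) = 3.63282e-08.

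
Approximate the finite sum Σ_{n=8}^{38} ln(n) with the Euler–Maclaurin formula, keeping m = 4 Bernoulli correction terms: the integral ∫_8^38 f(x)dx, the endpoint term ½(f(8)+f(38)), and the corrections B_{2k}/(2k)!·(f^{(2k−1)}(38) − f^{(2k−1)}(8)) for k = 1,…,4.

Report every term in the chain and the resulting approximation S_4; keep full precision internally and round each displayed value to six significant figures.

The integral term ∫_8^38 ln(x) dx = 91.5927.
Boundary: ½(f(8) + f(38)) = ½(2.07944 + 3.63759) = 2.85851.
Integral + boundary = 94.4513.
Order-1 term: 1/12 · (0.0263158 − 0.125000) = -0.00822368.
Partial sum through k=1: 94.4430.
Order-2 term: −1/720 · (3.64485e-05 − 0.00390625) = 5.37472e-06.
Partial sum through k=2: 94.4430.
Order-3 term: 1/30240 · (3.02896e-07 − 0.000732422) = -2.42103e-08.
Partial sum through k=3: 94.4430.
Order-4 term: −1/1209600 · (6.29285e-09 − 0.000343323) = 2.83826e-10.

S_4 ≈ 94.4430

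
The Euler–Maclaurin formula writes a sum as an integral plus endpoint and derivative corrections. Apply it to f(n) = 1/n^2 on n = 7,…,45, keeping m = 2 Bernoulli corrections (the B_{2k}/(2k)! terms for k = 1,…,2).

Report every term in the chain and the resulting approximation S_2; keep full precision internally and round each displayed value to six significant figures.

The integral term ∫_7^45 1/x^2 dx = 0.120635.
½[f(7) + f(45)] = ½[0.0204082 + 0.000493827] = 0.0104510.
Running total after boundary: 0.131086.
k=1: B_{2}/(2)! × [f^{(1)}(45) − f^{(1)}(7)] = 1/12 × (-2.19479e-05 − (-0.00583090)) = 0.000484080.
After k=1: 0.131570.
k=2: B_{4}/(4)! × [f^{(3)}(45) − f^{(3)}(7)] = −1/720 × (-1.30061e-07 − (-0.00142798)) = -1.98312e-06.

S_2 ≈ 0.131568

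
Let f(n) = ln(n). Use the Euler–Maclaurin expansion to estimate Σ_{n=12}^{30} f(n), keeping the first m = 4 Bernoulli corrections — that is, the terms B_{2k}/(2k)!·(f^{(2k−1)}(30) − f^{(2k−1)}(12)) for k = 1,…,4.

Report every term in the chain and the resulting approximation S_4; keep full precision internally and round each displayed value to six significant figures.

The integral term ∫_12^30 ln(x) dx = 54.2170.
Endpoint term: (f(12) + f(30))/2 = (2.48491 + 3.40120)/2 = 2.94305.
So far: 57.1601.
k=1: B_{2}/(2)! × [f^{(1)}(30) − f^{(1)}(12)] = 1/12 × (0.0333333 − 0.0833333) = -0.00416667.
Partial sum through k=1: 57.1559.
k=2: B_{4}/(4)! × [f^{(3)}(30) − f^{(3)}(12)] = −1/720 × (7.40741e-05 − 0.00115741) = 1.50463e-06.
Partial sum through k=2: 57.1559.
k=3: B_{6}/(6)! × [f^{(5)}(30) − f^{(5)}(12)] = 1/30240 × (9.87654e-07 − 9.64506e-05) = -3.15684e-09.
Partial sum through k=3: 57.1559.
k=4: B_{8}/(8)! × [f^{(7)}(30) − f^{(7)}(12)] = −1/1209600 × (3.29218e-08 − 2.00939e-05) = 1.65848e-11.

S_4 ≈ 57.1559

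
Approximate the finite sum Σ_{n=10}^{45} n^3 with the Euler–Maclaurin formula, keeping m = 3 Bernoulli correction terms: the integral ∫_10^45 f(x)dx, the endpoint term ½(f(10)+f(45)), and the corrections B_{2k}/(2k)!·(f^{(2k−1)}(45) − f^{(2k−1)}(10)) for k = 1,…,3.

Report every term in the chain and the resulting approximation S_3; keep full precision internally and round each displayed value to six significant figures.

Integral: ∫_10^45 x^3 dx = 1.02266e+06.
Boundary: ½(f(10) + f(45)) = ½(1000.00 + 91125.0) = 46062.5.
Running total after boundary: 1.06872e+06.
Order-1 term: 1/12 · (6075.00 − 300.000) = 481.250.
After k=1: 1.06920e+06.
Order-2 term: −1/720 · (6.00000 − 6.00000) = 0.00000.
After k=2: 1.06920e+06.
Order-3 term: 1/30240 · (0.00000 − 0.00000) = 0.00000.

S_3 ≈ 1.06920e+06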